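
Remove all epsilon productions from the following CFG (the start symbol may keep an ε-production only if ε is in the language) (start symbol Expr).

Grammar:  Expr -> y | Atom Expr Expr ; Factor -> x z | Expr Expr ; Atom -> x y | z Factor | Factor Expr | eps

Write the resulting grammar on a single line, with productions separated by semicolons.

Expr -> y | Atom Expr Expr | Expr Expr; Factor -> x z | Expr Expr; Atom -> x y | z Factor | Factor Expr

The nullable symbols are {Atom}.
ε ∉ L(G), so no ε-production is kept.
For each production, add variants omitting each subset of nullable occurrences: Expr → Atom Expr Expr gives Atom Expr Expr | Expr Expr.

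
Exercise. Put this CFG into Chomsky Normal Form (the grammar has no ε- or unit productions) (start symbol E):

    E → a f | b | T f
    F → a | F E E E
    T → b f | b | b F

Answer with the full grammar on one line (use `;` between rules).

E → X1 X2 | b | T X2; F → a | F Y1; T → X3 X2 | b | X3 F; X1 → a; X2 → f; X3 → b; Y1 → E Y2; Y2 → E E

Introduce a nonterminal for each terminal appearing in a rule of length ≥ 2: X1 → a, X2 → f, X3 → b.
Binarize each right-hand side of length ≥ 3 by chaining fresh nonterminals (Y1, Y2, …): affected rules were F → F E E E.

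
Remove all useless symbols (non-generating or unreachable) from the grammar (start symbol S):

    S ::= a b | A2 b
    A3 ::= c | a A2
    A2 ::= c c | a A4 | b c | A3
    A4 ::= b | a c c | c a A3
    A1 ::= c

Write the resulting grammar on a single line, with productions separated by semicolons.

Generating nonterminals: {A1, A2, A3, A4, S}.
Reachable from S after that: {A2, A3, A4, S}.
Removed useless symbols: {A1} and every production mentioning them.

S ::= a b | A2 b; A3 ::= c | a A2; A2 ::= c c | a A4 | b c | A3; A4 ::= b | a c c | c a A3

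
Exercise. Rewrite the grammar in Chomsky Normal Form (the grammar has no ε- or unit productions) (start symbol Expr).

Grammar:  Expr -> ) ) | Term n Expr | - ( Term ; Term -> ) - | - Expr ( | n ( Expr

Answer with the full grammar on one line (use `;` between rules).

Expr -> X1 X1 | Term Y1 | X3 Y2; Term -> X1 X3 | X3 Y3 | X2 Y4; X1 -> ); X2 -> n; X3 -> -; X4 -> (; Y1 -> X2 Expr; Y2 -> X4 Term; Y3 -> Expr X4; Y4 -> X4 Expr

Introduce a nonterminal for each terminal appearing in a rule of length ≥ 2: X1 → ), X2 → n, X3 → -, X4 → (.
Binarize each right-hand side of length ≥ 3 by chaining fresh nonterminals (Y1, Y2, …): affected rules were Expr → Term X2 Expr; Expr → X3 X4 Term; Term → X3 Expr X4; Term → X2 X4 Expr.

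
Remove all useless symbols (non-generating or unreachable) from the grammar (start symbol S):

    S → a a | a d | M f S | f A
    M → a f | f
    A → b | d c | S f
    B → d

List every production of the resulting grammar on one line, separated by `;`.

Generating nonterminals: {A, B, M, S}.
Reachable from S after that: {A, M, S}.
Removed useless symbols: {B} and every production mentioning them.

S → a a | a d | M f S | f A; M → a f | f; A → b | d c | S f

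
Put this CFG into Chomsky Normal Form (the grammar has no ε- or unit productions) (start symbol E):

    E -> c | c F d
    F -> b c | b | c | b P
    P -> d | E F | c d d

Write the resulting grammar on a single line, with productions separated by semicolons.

E -> c | X1 Y1; F -> X3 X1 | b | c | X3 P; P -> d | E F | X1 Y2; X1 -> c; X2 -> d; X3 -> b; Y1 -> F X2; Y2 -> X2 X2

Introduce a nonterminal for each terminal appearing in a rule of length ≥ 2: X1 → c, X2 → d, X3 → b.
Binarize each right-hand side of length ≥ 3 by chaining fresh nonterminals (Y1, Y2, …): affected rules were E → X1 F X2; P → X1 X2 X2.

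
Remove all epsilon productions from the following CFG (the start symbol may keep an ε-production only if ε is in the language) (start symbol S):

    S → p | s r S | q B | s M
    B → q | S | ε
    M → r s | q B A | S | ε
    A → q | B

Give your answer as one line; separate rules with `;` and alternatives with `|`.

Nullable set = {A, B, M}.
ε ∉ L(G), so no ε-production is kept.
Add the nullable-subset variants: S → q B gives q B | q. S → s M gives s M | s. M → q B A gives q B A | q B | q A | q.

S → p | s r S | q B | q | s M | s; B → q | S; M → r s | q B A | q B | q A | q | S; A → q | B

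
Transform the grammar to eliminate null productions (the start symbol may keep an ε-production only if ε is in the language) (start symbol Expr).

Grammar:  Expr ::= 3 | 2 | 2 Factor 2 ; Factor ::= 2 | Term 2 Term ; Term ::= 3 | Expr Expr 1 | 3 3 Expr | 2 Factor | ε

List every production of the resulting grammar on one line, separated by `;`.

Expr ::= 3 | 2 | 2 Factor 2; Factor ::= 2 | Term 2 Term | Term 2 | 2 Term; Term ::= 3 | Expr Expr 1 | 3 3 Expr | 2 Factor

Nullable nonterminals: {Term}.
ε ∉ L(G), so no ε-production is kept.
For each production, add variants omitting each subset of nullable occurrences: Factor → Term 2 Term gives Term 2 Term | Term 2 | 2 Term.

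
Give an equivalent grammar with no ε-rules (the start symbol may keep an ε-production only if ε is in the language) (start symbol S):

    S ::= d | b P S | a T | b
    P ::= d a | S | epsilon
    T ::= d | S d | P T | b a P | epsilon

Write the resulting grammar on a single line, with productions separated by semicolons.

The nullable symbols are {P, T}.
ε ∉ L(G), so no ε-production is kept.
For each production, add variants omitting each subset of nullable occurrences: S → b P S gives b P S | b S. S → a T gives a T | a. T → P T gives P T | P. T → b a P gives b a P | b a.

S ::= d | b P S | b S | a T | a | b; P ::= d a | S; T ::= d | S d | P T | P | b a P | b a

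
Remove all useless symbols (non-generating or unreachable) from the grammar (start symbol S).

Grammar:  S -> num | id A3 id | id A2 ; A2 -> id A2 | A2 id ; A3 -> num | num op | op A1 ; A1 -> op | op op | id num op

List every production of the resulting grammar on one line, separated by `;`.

S -> num | id A3 id; A3 -> num | num op | op A1; A1 -> op | op op | id num op

Generating nonterminals: {A1, A3, S}.
Reachable from S after that: {A1, A3, S}.
Removed useless symbols: {A2} and every production mentioning them.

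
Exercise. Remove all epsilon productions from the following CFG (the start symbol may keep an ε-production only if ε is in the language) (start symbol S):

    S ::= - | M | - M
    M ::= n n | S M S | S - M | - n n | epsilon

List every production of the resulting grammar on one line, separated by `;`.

Nullable set = {M, S}.
ε ∈ L(G) since S is nullable, so keep S → ε.
Expand every rule over subsets of its nullable positions: M → S M S gives S M S | S M | S S | S | M S. M → S - M gives S - M | S - | - M | -.

S ::= - | M | - M | ε; M ::= n n | S M S | S M | S S | S | M S | S - M | S - | - M | - | - n n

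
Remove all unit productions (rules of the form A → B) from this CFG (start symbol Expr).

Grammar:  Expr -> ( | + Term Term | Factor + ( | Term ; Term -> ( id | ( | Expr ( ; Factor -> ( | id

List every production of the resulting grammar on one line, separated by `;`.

Unit pairs: Expr ⇒* {Term}.
For each unit pair (A, B), copy every non-unit production of B to A, then drop all unit productions.

Expr -> ( id | ( | Expr ( | + Term Term | Factor + (; Term -> ( id | ( | Expr (; Factor -> ( | id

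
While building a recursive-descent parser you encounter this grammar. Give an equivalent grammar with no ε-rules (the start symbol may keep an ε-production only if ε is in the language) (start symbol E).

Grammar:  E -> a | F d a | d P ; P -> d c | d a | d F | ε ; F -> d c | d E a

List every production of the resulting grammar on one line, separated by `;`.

E -> a | F d a | d P | d; P -> d c | d a | d F; F -> d c | d E a

Nullable nonterminals: {P}.
ε ∉ L(G), so no ε-production is kept.
For each production, add variants omitting each subset of nullable occurrences: E → d P gives d P | d.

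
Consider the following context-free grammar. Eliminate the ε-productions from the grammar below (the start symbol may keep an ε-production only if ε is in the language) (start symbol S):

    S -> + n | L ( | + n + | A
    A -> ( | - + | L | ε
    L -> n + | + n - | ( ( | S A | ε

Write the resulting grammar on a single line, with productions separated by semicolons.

S -> + n | L ( | ( | + n + | A | ε; A -> ( | - + | L; L -> n + | + n - | ( ( | S A | S | A

Nullable set = {A, L, S}.
ε ∈ L(G) since S is nullable, so keep S → ε.
Expand every rule over subsets of its nullable positions: S → L ( gives L ( | (. L → S A gives S A | S | A.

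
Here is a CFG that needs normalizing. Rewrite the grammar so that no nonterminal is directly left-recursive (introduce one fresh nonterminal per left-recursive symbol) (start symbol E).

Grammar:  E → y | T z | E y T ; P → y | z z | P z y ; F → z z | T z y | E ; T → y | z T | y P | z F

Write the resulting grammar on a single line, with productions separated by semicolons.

E, P are directly left-recursive.
For E: α = {y T}, β = {y, T z}. Rewrite as E → β E' and E' → α E' | ε.
For P: α = {z y}, β = {y, z z}. Rewrite as P → β P' and P' → α P' | ε.

E → y E' | T z E'; P → y P' | z z P'; F → z z | T z y | E; T → y | z T | y P | z F; E' → y T E' | ε; P' → z y P' | ε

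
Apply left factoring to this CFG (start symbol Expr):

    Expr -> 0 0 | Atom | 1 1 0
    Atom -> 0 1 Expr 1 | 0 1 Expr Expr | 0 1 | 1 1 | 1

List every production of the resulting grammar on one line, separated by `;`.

Atom has alternatives sharing prefix '0 1': factor to Atom → 0 1 Atom1 with Atom1 → Expr 1 | Expr Expr | ε.
Atom has alternatives sharing prefix '1': factor to Atom → 1 Atom2 with Atom2 → 1 | ε.
Atom1 has alternatives sharing prefix 'Expr': factor to Atom1 → Expr Atom11 with Atom11 → 1 | Expr.

Expr -> 0 0 | Atom | 1 1 0; Atom -> 0 1 Atom1 | 1 Atom2; Atom1 -> ε | Expr Atom11; Atom2 -> 1 | ε; Atom11 -> 1 | Expr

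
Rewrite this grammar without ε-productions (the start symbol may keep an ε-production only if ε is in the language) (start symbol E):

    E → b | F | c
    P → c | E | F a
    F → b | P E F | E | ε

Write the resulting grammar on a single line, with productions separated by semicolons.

E → b | F | c | ε; P → c | E | F a | a; F → b | P E F | P E | P F | P | E F | E

Nullable nonterminals: {E, F, P}.
ε ∈ L(G) since E is nullable, so keep E → ε.
Add the nullable-subset variants: P → F a gives F a | a. F → P E F gives P E F | P E | P F | P | E F | E.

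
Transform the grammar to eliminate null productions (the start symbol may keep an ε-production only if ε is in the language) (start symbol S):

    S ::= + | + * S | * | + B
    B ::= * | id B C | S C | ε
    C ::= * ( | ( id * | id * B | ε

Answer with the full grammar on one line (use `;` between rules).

The nullable symbols are {B, C}.
ε ∉ L(G), so no ε-production is kept.
Expand every rule over subsets of its nullable positions: B → id B C gives id B C | id B | id C | id. B → S C gives S C | S. C → id * B gives id * B | id *.

S ::= + | + * S | * | + B; B ::= * | id B C | id B | id C | id | S C | S; C ::= * ( | ( id * | id * B | id *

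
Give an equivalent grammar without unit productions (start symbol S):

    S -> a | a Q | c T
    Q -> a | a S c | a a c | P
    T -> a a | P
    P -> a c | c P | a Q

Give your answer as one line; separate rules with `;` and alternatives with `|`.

Unit pairs: Q ⇒* {P}; T ⇒* {P}.
For every A with A ⇒* B via unit rules, add B's non-unit alternatives to A; then delete every rule of the form X → Y.

S -> a | a Q | c T; Q -> a c | c P | a Q | a | a S c | a a c; T -> a c | c P | a Q | a a; P -> a c | c P | a Q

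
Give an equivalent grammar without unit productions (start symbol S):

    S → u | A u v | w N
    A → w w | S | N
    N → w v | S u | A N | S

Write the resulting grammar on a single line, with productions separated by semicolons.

S → u | A u v | w N; A → u | A u v | w N | w v | S u | A N | w w; N → u | A u v | w N | w v | S u | A N

Unit pairs: A ⇒* {N, S}; N ⇒* {S}.
For each unit pair (A, B), copy every non-unit production of B to A, then drop all unit productions.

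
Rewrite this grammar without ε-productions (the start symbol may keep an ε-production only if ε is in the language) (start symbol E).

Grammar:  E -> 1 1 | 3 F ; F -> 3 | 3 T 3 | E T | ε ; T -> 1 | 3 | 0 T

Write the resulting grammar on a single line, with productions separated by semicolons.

E -> 1 1 | 3 F | 3; F -> 3 | 3 T 3 | E T; T -> 1 | 3 | 0 T

Nullable nonterminals: {F}.
ε ∉ L(G), so no ε-production is kept.
Expand every rule over subsets of its nullable positions: E → 3 F gives 3 F | 3.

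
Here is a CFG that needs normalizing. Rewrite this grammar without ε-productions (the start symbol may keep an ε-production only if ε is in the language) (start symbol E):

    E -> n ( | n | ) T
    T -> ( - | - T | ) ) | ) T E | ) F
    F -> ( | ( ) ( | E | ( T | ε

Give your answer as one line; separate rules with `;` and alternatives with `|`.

E -> n ( | n | ) T; T -> ( - | - T | ) ) | ) T E | ) F | ); F -> ( | ( ) ( | E | ( T

Nullable nonterminals: {F}.
ε ∉ L(G), so no ε-production is kept.
Expand every rule over subsets of its nullable positions: T → ) F gives ) F | ).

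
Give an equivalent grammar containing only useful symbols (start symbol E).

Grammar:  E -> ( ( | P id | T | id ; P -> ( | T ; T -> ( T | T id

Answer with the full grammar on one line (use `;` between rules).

E -> ( ( | P id | id; P -> (

Generating nonterminals: {E, P}.
Reachable from E after that: {E, P}.
Removed useless symbols: {T} and every production mentioning them.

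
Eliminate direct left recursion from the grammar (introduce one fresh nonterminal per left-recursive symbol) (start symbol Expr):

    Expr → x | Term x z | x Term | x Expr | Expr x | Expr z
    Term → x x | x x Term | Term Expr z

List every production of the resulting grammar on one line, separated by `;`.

Directly left-recursive nonterminals: Expr, Term.
For Expr: α = {x, z}, β = {x, Term x z, x Term, x Expr}. Rewrite as Expr → β Expr1 and Expr1 → α Expr1 | ε.
For Term: α = {Expr z}, β = {x x, x x Term}. Rewrite as Term → β Term1 and Term1 → α Term1 | ε.

Expr → x Expr1 | Term x z Expr1 | x Term Expr1 | x Expr Expr1; Term → x x Term1 | x x Term Term1; Expr1 → x Expr1 | z Expr1 | ε; Term1 → Expr z Term1 | ε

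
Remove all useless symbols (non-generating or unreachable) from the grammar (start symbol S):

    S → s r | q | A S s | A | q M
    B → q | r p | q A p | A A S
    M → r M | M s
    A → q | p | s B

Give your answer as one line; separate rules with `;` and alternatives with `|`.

Generating nonterminals: {A, B, S}.
Reachable from S after that: {A, B, S}.
Removed useless symbols: {M} and every production mentioning them.

S → s r | q | A S s | A; B → q | r p | q A p | A A S; A → q | p | s B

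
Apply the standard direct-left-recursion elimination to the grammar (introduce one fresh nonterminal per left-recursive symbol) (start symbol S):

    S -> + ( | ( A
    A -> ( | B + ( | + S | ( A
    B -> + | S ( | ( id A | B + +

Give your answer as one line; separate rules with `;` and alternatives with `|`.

S -> + ( | ( A; A -> ( | B + ( | + S | ( A; B -> + B' | S ( B' | ( id A B'; B' -> + + B' | epsilon

B is directly left-recursive.
For B: α = {+ +}, β = {+, S (, ( id A}. Rewrite as B → β B' and B' → α B' | ε.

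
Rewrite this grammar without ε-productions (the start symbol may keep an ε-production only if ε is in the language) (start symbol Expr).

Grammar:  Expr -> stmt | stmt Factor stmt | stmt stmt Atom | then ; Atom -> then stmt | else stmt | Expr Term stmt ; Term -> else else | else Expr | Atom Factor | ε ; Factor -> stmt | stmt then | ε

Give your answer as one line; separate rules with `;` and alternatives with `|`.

Expr -> stmt | stmt Factor stmt | stmt stmt | stmt stmt Atom | then; Atom -> then stmt | else stmt | Expr Term stmt | Expr stmt; Term -> else else | else Expr | Atom Factor | Atom; Factor -> stmt | stmt then

Nullable set = {Factor, Term}.
ε ∉ L(G), so no ε-production is kept.
For each production, add variants omitting each subset of nullable occurrences: Expr → stmt Factor stmt gives stmt Factor stmt | stmt stmt. Atom → Expr Term stmt gives Expr Term stmt | Expr stmt. Term → Atom Factor gives Atom Factor | Atom.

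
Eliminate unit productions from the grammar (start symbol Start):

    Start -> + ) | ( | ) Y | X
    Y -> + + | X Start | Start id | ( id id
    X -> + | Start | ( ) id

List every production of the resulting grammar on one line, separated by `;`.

Unit pairs: Start ⇒* {X}; X ⇒* {Start}.
For every A with A ⇒* B via unit rules, add B's non-unit alternatives to A; then delete every rule of the form X → Y.

Start -> + ) | ( | ) Y | + | ( ) id; Y -> + + | X Start | Start id | ( id id; X -> + ) | ( | ) Y | + | ( ) id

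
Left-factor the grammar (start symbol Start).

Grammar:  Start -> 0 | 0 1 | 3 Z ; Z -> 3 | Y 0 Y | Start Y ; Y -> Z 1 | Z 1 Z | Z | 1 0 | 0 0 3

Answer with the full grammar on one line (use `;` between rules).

Start -> 3 Z | 0 Start1; Z -> 3 | Y 0 Y | Start Y; Y -> 1 0 | 0 0 3 | Z Y1; Start1 -> ε | 1; Y1 -> ε | 1 Y11; Y11 -> ε | Z

Start has alternatives sharing prefix '0': factor to Start → 0 Start1 with Start1 → ε | 1.
Y has alternatives sharing prefix 'Z': factor to Y → Z Y1 with Y1 → 1 | 1 Z | ε.
Y1 has alternatives sharing prefix '1': factor to Y1 → 1 Y11 with Y11 → ε | Z.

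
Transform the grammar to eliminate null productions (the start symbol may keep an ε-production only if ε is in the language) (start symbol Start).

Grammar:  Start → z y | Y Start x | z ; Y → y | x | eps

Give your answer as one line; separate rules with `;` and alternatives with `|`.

Start → z y | Y Start x | Start x | z; Y → y | x

The nullable symbols are {Y}.
ε ∉ L(G), so no ε-production is kept.
For each production, add variants omitting each subset of nullable occurrences: Start → Y Start x gives Y Start x | Start x.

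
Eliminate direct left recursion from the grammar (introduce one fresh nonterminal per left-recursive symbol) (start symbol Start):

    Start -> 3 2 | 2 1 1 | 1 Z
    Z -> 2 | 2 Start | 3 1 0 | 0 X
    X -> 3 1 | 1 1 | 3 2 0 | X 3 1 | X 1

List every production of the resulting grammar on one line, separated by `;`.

Start -> 3 2 | 2 1 1 | 1 Z; Z -> 2 | 2 Start | 3 1 0 | 0 X; X -> 3 1 X1 | 1 1 X1 | 3 2 0 X1; X1 -> 3 1 X1 | 1 X1 | ε

X is directly left-recursive.
For X: α = {3 1, 1}, β = {3 1, 1 1, 3 2 0}. Rewrite as X → β X1 and X1 → α X1 | ε.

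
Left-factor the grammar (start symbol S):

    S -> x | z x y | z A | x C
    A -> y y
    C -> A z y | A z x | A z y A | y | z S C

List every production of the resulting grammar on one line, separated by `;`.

S has alternatives sharing prefix 'x': factor to S → x S' with S' → ε | C.
S has alternatives sharing prefix 'z': factor to S → z S'' with S'' → x y | A.
C has alternatives sharing prefix 'A z': factor to C → A z C' with C' → y | x | y A.
C' has alternatives sharing prefix 'y': factor to C' → y C'' with C'' → ε | A.

S -> x S' | z S''; A -> y y; C -> y | z S C | A z C'; S' -> ε | C; S'' -> x y | A; C' -> x | y C''; C'' -> ε | A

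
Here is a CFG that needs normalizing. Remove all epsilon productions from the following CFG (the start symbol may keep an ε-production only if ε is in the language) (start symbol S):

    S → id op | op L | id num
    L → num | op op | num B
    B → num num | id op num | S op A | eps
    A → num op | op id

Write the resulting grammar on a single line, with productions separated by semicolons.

S → id op | op L | id num; L → num | op op | num B; B → num num | id op num | S op A; A → num op | op id

Nullable nonterminals: {B}.
ε ∉ L(G), so no ε-production is kept.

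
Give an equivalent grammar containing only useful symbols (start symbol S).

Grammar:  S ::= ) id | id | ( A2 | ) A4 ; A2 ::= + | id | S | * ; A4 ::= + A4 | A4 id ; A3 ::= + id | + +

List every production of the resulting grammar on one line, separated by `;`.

Generating nonterminals: {A2, A3, S}.
Reachable from S after that: {A2, S}.
Removed useless symbols: {A3, A4} and every production mentioning them.

S ::= ) id | id | ( A2; A2 ::= + | id | S | *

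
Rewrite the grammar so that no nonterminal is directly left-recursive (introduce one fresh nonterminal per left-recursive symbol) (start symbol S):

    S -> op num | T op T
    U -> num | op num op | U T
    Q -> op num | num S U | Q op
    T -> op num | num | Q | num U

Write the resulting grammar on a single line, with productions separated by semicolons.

S -> op num | T op T; U -> num U' | op num op U'; Q -> op num Q' | num S U Q'; T -> op num | num | Q | num U; U' -> T U' | eps; Q' -> op Q' | eps

Directly left-recursive nonterminals: U, Q.
For U: α = {T}, β = {num, op num op}. Rewrite as U → β U' and U' → α U' | ε.
For Q: α = {op}, β = {op num, num S U}. Rewrite as Q → β Q' and Q' → α Q' | ε.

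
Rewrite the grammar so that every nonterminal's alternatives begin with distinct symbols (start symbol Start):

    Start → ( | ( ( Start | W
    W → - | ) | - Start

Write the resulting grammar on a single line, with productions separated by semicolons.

Start → W | ( Start1; W → ) | - W1; Start1 → ε | ( Start; W1 → ε | Start

Start has alternatives sharing prefix '(': factor to Start → ( Start1 with Start1 → ε | ( Start.
W has alternatives sharing prefix '-': factor to W → - W1 with W1 → ε | Start.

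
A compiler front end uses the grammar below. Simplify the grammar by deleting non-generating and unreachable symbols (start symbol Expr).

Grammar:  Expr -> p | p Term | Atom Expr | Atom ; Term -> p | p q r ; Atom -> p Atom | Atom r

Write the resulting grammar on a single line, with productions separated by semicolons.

Expr -> p | p Term; Term -> p | p q r

Generating nonterminals: {Expr, Term}.
Reachable from Expr after that: {Expr, Term}.
Removed useless symbols: {Atom} and every production mentioning them.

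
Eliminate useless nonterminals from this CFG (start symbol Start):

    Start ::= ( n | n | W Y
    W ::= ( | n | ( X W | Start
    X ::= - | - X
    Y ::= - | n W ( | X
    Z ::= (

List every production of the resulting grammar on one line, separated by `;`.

Generating nonterminals: {Start, W, X, Y, Z}.
Reachable from Start after that: {Start, W, X, Y}.
Removed useless symbols: {Z} and every production mentioning them.

Start ::= ( n | n | W Y; W ::= ( | n | ( X W | Start; X ::= - | - X; Y ::= - | n W ( | X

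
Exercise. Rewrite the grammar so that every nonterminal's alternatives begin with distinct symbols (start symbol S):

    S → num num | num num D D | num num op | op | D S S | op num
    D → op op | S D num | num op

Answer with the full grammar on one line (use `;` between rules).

S → D S S | num num S' | op S''; D → op op | S D num | num op; S' → ε | D D | op; S'' → ε | num

S has alternatives sharing prefix 'num num': factor to S → num num S' with S' → ε | D D | op.
S has alternatives sharing prefix 'op': factor to S → op S'' with S'' → ε | num.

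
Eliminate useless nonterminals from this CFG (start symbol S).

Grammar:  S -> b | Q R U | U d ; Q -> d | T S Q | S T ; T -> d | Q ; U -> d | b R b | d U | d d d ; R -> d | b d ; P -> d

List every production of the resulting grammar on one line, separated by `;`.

Generating nonterminals: {P, Q, R, S, T, U}.
Reachable from S after that: {Q, R, S, T, U}.
Removed useless symbols: {P} and every production mentioning them.

S -> b | Q R U | U d; Q -> d | T S Q | S T; T -> d | Q; U -> d | b R b | d U | d d d; R -> d | b d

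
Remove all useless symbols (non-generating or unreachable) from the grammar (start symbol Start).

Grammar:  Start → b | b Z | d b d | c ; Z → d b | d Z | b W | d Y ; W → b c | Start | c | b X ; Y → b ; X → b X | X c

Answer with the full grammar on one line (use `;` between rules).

Start → b | b Z | d b d | c; Z → d b | d Z | b W | d Y; W → b c | Start | c; Y → b

Generating nonterminals: {Start, W, Y, Z}.
Reachable from Start after that: {Start, W, Y, Z}.
Removed useless symbols: {X} and every production mentioning them.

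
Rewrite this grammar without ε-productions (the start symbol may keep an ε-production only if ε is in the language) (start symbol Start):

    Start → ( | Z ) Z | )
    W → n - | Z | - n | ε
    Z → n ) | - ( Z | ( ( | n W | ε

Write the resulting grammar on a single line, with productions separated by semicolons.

Start → ( | Z ) Z | Z ) | ) Z | ); W → n - | Z | - n; Z → n ) | - ( Z | - ( | ( ( | n W | n

Nullable set = {W, Z}.
ε ∉ L(G), so no ε-production is kept.
Add the nullable-subset variants: Start → Z ) Z gives Z ) Z | Z ) | ) Z | ). Z → - ( Z gives - ( Z | - (. Z → n W gives n W | n.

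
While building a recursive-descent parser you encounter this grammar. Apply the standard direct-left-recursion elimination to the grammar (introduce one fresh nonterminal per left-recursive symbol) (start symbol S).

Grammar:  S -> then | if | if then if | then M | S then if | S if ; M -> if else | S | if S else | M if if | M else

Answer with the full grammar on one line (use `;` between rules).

Directly left-recursive nonterminals: S, M.
For S: α = {then if, if}, β = {then, if, if then if, then M}. Rewrite as S → β S' and S' → α S' | ε.
For M: α = {if if, else}, β = {if else, S, if S else}. Rewrite as M → β M' and M' → α M' | ε.

S -> then S' | if S' | if then if S' | then M S'; M -> if else M' | S M' | if S else M'; S' -> then if S' | if S' | epsilon; M' -> if if M' | else M' | epsilon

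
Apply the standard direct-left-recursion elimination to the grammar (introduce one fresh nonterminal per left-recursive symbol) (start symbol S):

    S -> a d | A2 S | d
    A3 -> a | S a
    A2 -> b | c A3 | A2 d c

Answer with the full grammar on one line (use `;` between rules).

Left recursion appears on A2.
For A2: α = {d c}, β = {b, c A3}. Rewrite as A2 → β A2' and A2' → α A2' | ε.

S -> a d | A2 S | d; A3 -> a | S a; A2 -> b A2' | c A3 A2'; A2' -> d c A2' | ε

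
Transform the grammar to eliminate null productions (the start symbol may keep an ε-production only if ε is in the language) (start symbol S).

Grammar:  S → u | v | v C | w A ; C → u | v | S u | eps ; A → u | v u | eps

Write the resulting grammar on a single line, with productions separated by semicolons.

Nullable set = {A, C}.
ε ∉ L(G), so no ε-production is kept.
Add the nullable-subset variants: S → w A gives w A | w.

S → u | v | v C | w A | w; C → u | v | S u; A → u | v u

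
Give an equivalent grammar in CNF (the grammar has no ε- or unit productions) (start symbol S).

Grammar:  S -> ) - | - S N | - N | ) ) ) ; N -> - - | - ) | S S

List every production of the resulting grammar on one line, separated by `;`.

S -> X1 X2 | X2 Y1 | X2 N | X1 Y2; N -> X2 X2 | X2 X1 | S S; X1 -> ); X2 -> -; Y1 -> S N; Y2 -> X1 X1

Introduce a nonterminal for each terminal appearing in a rule of length ≥ 2: X1 → ), X2 → -.
Binarize each right-hand side of length ≥ 3 by chaining fresh nonterminals (Y1, Y2, …): affected rules were S → X2 S N; S → X1 X1 X1.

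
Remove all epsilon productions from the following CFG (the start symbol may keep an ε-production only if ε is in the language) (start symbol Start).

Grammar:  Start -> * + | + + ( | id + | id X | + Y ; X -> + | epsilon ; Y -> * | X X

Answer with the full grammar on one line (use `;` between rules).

Start -> * + | + + ( | id + | id X | id | + Y | +; X -> +; Y -> * | X X | X

Nullable set = {X, Y}.
ε ∉ L(G), so no ε-production is kept.
Add the nullable-subset variants: Start → id X gives id X | id. Start → + Y gives + Y | +. Y → X X gives X X | X.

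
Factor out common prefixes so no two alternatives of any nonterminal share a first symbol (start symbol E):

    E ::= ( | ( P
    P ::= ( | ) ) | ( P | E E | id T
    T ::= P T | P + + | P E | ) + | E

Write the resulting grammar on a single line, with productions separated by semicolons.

E has alternatives sharing prefix '(': factor to E → ( E' with E' → ε | P.
P has alternatives sharing prefix '(': factor to P → ( P' with P' → ε | P.
T has alternatives sharing prefix 'P': factor to T → P T' with T' → T | + + | E.

E ::= ( E'; P ::= ) ) | E E | id T | ( P'; T ::= ) + | E | P T'; E' ::= ε | P; P' ::= ε | P; T' ::= T | + + | E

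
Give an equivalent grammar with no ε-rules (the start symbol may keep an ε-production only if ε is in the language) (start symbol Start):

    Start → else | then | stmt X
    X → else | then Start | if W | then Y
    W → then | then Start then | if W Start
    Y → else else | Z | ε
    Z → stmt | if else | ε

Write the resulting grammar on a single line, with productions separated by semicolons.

Nullable nonterminals: {Y, Z}.
ε ∉ L(G), so no ε-production is kept.
Expand every rule over subsets of its nullable positions: X → then Y gives then Y | then.

Start → else | then | stmt X; X → else | then Start | if W | then Y | then; W → then | then Start then | if W Start; Y → else else | Z; Z → stmt | if else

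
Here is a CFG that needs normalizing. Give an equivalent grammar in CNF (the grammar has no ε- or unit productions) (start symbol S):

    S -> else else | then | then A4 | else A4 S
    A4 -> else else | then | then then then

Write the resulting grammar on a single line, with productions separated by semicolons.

S -> X1 X1 | then | X2 A4 | X1 Y1; A4 -> X1 X1 | then | X2 Y2; X1 -> else; X2 -> then; Y1 -> A4 S; Y2 -> X2 X2

Introduce a nonterminal for each terminal appearing in a rule of length ≥ 2: X1 → else, X2 → then.
Binarize each right-hand side of length ≥ 3 by chaining fresh nonterminals (Y1, Y2, …): affected rules were S → X1 A4 S; A4 → X2 X2 X2.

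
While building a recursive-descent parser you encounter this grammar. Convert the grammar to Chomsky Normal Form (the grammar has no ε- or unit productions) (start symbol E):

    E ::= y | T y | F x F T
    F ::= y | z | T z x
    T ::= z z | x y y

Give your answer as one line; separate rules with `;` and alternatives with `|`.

E ::= y | T X1 | F Y1; F ::= y | z | T Y3; T ::= X3 X3 | X2 Y4; X1 ::= y; X2 ::= x; X3 ::= z; Y1 ::= X2 Y2; Y2 ::= F T; Y3 ::= X3 X2; Y4 ::= X1 X1

Introduce a nonterminal for each terminal appearing in a rule of length ≥ 2: X1 → y, X2 → x, X3 → z.
Binarize each right-hand side of length ≥ 3 by chaining fresh nonterminals (Y1, Y2, …): affected rules were E → F X2 F T; F → T X3 X2; T → X2 X1 X1.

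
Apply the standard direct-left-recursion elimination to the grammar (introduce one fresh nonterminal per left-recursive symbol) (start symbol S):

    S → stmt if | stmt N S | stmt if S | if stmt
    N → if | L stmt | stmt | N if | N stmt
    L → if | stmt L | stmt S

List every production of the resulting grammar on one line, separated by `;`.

S → stmt if | stmt N S | stmt if S | if stmt; N → if N' | L stmt N' | stmt N'; L → if | stmt L | stmt S; N' → if N' | stmt N' | ε

N is directly left-recursive.
For N: α = {if, stmt}, β = {if, L stmt, stmt}. Rewrite as N → β N' and N' → α N' | ε.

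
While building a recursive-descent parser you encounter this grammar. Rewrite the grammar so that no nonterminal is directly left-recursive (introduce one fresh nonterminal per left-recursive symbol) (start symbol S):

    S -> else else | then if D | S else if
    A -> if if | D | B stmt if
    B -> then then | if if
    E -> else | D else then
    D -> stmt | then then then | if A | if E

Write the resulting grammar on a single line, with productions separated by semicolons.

Left recursion appears on S.
For S: α = {else if}, β = {else else, then if D}. Rewrite as S → β S' and S' → α S' | ε.

S -> else else S' | then if D S'; A -> if if | D | B stmt if; B -> then then | if if; E -> else | D else then; D -> stmt | then then then | if A | if E; S' -> else if S' | ε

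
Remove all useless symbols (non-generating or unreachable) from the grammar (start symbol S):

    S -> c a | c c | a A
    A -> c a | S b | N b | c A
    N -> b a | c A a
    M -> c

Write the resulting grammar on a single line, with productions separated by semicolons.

Generating nonterminals: {A, M, N, S}.
Reachable from S after that: {A, N, S}.
Removed useless symbols: {M} and every production mentioning them.

S -> c a | c c | a A; A -> c a | S b | N b | c A; N -> b a | c A a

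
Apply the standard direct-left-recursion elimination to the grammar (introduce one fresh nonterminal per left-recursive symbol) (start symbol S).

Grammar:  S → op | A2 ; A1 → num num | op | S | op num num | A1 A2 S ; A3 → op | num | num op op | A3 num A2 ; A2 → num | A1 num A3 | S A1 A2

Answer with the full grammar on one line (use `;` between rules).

Left recursion appears on A1, A3.
For A1: α = {A2 S}, β = {num num, op, S, op num num}. Rewrite as A1 → β A1' and A1' → α A1' | ε.
For A3: α = {num A2}, β = {op, num, num op op}. Rewrite as A3 → β A3' and A3' → α A3' | ε.

S → op | A2; A1 → num num A1' | op A1' | S A1' | op num num A1'; A3 → op A3' | num A3' | num op op A3'; A2 → num | A1 num A3 | S A1 A2; A1' → A2 S A1' | ε; A3' → num A2 A3' | ε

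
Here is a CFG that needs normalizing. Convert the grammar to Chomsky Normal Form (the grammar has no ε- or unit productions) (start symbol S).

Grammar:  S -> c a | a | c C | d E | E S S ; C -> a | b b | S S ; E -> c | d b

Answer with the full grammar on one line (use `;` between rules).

Introduce a nonterminal for each terminal appearing in a rule of length ≥ 2: X1 → c, X2 → a, X3 → d, X4 → b.
Binarize each right-hand side of length ≥ 3 by chaining fresh nonterminals (Y1, Y2, …): affected rules were S → E S S.

S -> X1 X2 | a | X1 C | X3 E | E Y1; C -> a | X4 X4 | S S; E -> c | X3 X4; X1 -> c; X2 -> a; X3 -> d; X4 -> b; Y1 -> S S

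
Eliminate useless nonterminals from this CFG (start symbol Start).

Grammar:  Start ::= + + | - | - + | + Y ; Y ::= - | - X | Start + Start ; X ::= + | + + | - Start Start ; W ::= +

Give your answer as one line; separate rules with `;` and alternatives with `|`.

Start ::= + + | - | - + | + Y; Y ::= - | - X | Start + Start; X ::= + | + + | - Start Start

Generating nonterminals: {Start, W, X, Y}.
Reachable from Start after that: {Start, X, Y}.
Removed useless symbols: {W} and every production mentioning them.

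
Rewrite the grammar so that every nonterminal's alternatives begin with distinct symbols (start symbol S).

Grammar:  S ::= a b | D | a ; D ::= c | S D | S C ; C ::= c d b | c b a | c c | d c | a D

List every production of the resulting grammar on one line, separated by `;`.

S has alternatives sharing prefix 'a': factor to S → a S' with S' → b | ε.
D has alternatives sharing prefix 'S': factor to D → S D' with D' → D | C.
C has alternatives sharing prefix 'c': factor to C → c C' with C' → d b | b a | c.

S ::= D | a S'; D ::= c | S D'; C ::= d c | a D | c C'; S' ::= b | ε; D' ::= D | C; C' ::= d b | b a | c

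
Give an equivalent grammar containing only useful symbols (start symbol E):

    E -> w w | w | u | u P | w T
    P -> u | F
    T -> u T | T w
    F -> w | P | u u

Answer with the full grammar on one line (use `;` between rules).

E -> w w | w | u | u P; P -> u | F; F -> w | P | u u

Generating nonterminals: {E, F, P}.
Reachable from E after that: {E, F, P}.
Removed useless symbols: {T} and every production mentioning them.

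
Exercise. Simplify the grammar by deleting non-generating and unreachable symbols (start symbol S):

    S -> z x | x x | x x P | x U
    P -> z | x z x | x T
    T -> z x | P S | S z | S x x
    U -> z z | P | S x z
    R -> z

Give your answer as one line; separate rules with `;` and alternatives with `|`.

S -> z x | x x | x x P | x U; P -> z | x z x | x T; T -> z x | P S | S z | S x x; U -> z z | P | S x z

Generating nonterminals: {P, R, S, T, U}.
Reachable from S after that: {P, S, T, U}.
Removed useless symbols: {R} and every production mentioning them.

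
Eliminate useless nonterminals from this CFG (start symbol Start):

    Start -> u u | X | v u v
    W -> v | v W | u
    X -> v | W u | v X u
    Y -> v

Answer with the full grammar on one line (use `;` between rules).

Start -> u u | X | v u v; W -> v | v W | u; X -> v | W u | v X u

Generating nonterminals: {Start, W, X, Y}.
Reachable from Start after that: {Start, W, X}.
Removed useless symbols: {Y} and every production mentioning them.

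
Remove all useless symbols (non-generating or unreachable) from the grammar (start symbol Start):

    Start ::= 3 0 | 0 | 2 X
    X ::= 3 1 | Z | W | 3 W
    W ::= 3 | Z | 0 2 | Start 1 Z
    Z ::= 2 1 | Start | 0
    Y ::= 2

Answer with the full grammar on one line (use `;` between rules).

Generating nonterminals: {Start, W, X, Y, Z}.
Reachable from Start after that: {Start, W, X, Z}.
Removed useless symbols: {Y} and every production mentioning them.

Start ::= 3 0 | 0 | 2 X; X ::= 3 1 | Z | W | 3 W; W ::= 3 | Z | 0 2 | Start 1 Z; Z ::= 2 1 | Start | 0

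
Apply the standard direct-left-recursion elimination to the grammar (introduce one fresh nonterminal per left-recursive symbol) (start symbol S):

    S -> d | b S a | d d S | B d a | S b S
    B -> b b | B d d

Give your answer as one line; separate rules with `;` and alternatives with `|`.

Left recursion appears on S, B.
For S: α = {b S}, β = {d, b S a, d d S, B d a}. Rewrite as S → β S' and S' → α S' | ε.
For B: α = {d d}, β = {b b}. Rewrite as B → β B' and B' → α B' | ε.

S -> d S' | b S a S' | d d S S' | B d a S'; B -> b b B'; S' -> b S S' | ε; B' -> d d B' | ε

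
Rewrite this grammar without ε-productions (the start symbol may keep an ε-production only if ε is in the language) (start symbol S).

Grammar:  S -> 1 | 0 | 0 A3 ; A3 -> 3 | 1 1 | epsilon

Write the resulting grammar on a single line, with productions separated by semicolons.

S -> 1 | 0 | 0 A3; A3 -> 3 | 1 1

The nullable symbols are {A3}.
ε ∉ L(G), so no ε-production is kept.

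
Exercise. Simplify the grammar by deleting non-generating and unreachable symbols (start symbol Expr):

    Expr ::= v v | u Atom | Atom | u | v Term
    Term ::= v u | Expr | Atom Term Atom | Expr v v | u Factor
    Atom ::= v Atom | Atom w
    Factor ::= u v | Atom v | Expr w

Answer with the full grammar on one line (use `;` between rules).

Expr ::= v v | u | v Term; Term ::= v u | Expr | Expr v v | u Factor; Factor ::= u v | Expr w

Generating nonterminals: {Expr, Factor, Term}.
Reachable from Expr after that: {Expr, Factor, Term}.
Removed useless symbols: {Atom} and every production mentioning them.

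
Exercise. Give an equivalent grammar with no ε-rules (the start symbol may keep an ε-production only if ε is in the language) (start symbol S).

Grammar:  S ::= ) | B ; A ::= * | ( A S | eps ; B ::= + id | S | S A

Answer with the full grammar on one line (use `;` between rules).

S ::= ) | B; A ::= * | ( A S | ( S; B ::= + id | S | S A

Nullable nonterminals: {A}.
ε ∉ L(G), so no ε-production is kept.
Expand every rule over subsets of its nullable positions: A → ( A S gives ( A S | ( S.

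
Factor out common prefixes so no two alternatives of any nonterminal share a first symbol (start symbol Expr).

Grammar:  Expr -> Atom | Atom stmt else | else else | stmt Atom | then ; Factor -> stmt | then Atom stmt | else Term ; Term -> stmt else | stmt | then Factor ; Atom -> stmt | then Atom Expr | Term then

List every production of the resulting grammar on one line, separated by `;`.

Expr has alternatives sharing prefix 'Atom': factor to Expr → Atom Expr1 with Expr1 → ε | stmt else.
Term has alternatives sharing prefix 'stmt': factor to Term → stmt Term1 with Term1 → else | ε.

Expr -> else else | stmt Atom | then | Atom Expr1; Factor -> stmt | then Atom stmt | else Term; Term -> then Factor | stmt Term1; Atom -> stmt | then Atom Expr | Term then; Expr1 -> ε | stmt else; Term1 -> else | ε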